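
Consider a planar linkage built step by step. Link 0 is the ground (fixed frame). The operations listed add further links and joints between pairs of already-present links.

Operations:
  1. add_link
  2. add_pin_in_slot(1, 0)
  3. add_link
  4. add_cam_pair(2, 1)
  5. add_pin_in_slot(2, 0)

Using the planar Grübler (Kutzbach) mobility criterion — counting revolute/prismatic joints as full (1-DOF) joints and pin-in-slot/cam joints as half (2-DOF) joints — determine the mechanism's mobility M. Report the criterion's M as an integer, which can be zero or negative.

M = 3

L=1 J1=0 J2=0
add link → L=2 J1=0 J2=0
PS@1,0 dof=2 J2 → L=2 J1=0 J2=1
add link → L=3 J1=0 J2=1
C@2,1 dof=2 J2 → L=3 J1=0 J2=2
PS@2,0 dof=2 J2 → L=3 J1=0 J2=3
M=3(L−1)−2J1−J2=3·2−2·0−3=3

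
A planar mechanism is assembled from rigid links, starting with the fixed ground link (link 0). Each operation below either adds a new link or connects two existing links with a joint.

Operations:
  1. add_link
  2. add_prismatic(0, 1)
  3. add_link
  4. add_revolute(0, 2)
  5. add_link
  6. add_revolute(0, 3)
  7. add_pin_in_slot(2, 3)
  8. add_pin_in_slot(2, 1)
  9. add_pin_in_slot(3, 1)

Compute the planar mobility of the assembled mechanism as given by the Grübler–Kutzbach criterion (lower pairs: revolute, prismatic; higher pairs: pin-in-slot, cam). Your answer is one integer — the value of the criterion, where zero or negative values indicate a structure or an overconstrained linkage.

ground; <1,0,0>
#1 <2,0,0>
P:0↔1 J1 <2,1,0>
#2 <3,1,0>
R:0↔2 J1 <3,2,0>
#3 <4,2,0>
R:0↔3 J1 <4,3,0>
PS:2↔3 J2 <4,3,1>
PS:2↔1 J2 <4,3,2>
PS:3↔1 J2 <4,3,3>
3×3 − 2×3 − 1×3 = 0

M = 0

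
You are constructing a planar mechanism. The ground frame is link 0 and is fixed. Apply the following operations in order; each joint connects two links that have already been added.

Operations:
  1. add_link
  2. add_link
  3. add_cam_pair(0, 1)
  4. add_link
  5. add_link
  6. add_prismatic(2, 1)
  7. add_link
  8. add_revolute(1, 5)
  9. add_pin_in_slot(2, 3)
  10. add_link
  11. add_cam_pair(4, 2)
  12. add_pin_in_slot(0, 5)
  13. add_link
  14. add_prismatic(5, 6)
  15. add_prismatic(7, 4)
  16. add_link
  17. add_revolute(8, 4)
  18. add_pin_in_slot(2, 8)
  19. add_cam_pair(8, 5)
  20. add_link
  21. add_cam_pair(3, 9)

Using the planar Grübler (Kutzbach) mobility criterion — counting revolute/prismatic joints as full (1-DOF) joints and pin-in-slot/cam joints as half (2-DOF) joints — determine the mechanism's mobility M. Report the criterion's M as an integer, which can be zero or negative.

[1;0;0] (link 0 is ground)
L+ [2;0;0]
L+ [3;0;0]
C(0,1)∈J2 [3;0;1]
L+ [4;0;1]
L+ [5;0;1]
P(2,1)∈J1 [5;1;1]
L+ [6;1;1]
R(1,5)∈J1 [6;2;1]
PS(2,3)∈J2 [6;2;2]
L+ [7;2;2]
C(4,2)∈J2 [7;2;3]
PS(0,5)∈J2 [7;2;4]
L+ [8;2;4]
P(5,6)∈J1 [8;3;4]
P(7,4)∈J1 [8;4;4]
L+ [9;4;4]
R(8,4)∈J1 [9;5;4]
PS(2,8)∈J2 [9;5;5]
C(8,5)∈J2 [9;5;6]
L+ [10;5;6]
C(3,9)∈J2 [10;5;7]
mobility = 27 − 10 − 7 = 10

M = 10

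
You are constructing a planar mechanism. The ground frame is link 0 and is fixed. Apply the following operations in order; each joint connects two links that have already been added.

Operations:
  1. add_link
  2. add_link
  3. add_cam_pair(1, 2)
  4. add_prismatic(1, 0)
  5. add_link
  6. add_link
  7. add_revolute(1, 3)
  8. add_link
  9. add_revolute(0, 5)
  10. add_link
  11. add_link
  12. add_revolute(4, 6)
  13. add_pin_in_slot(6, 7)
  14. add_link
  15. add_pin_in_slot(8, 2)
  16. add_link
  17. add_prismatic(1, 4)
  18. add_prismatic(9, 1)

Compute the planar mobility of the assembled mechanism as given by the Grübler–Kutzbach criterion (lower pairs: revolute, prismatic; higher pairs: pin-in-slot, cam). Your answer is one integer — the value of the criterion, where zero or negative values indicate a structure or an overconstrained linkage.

L=1 J1=0 J2=0
add link → L=2 J1=0 J2=0
add link → L=3 J1=0 J2=0
C@1,2 dof=2 J2 → L=3 J1=0 J2=1
P@1,0 dof=1 J1 → L=3 J1=1 J2=1
add link → L=4 J1=1 J2=1
add link → L=5 J1=1 J2=1
R@1,3 dof=1 J1 → L=5 J1=2 J2=1
add link → L=6 J1=2 J2=1
R@0,5 dof=1 J1 → L=6 J1=3 J2=1
add link → L=7 J1=3 J2=1
add link → L=8 J1=3 J2=1
R@4,6 dof=1 J1 → L=8 J1=4 J2=1
PS@6,7 dof=2 J2 → L=8 J1=4 J2=2
add link → L=9 J1=4 J2=2
PS@8,2 dof=2 J2 → L=9 J1=4 J2=3
add link → L=10 J1=4 J2=3
P@1,4 dof=1 J1 → L=10 J1=5 J2=3
P@9,1 dof=1 J1 → L=10 J1=6 J2=3
M=3(L−1)−2J1−J2=3·9−2·6−3=12

M = 12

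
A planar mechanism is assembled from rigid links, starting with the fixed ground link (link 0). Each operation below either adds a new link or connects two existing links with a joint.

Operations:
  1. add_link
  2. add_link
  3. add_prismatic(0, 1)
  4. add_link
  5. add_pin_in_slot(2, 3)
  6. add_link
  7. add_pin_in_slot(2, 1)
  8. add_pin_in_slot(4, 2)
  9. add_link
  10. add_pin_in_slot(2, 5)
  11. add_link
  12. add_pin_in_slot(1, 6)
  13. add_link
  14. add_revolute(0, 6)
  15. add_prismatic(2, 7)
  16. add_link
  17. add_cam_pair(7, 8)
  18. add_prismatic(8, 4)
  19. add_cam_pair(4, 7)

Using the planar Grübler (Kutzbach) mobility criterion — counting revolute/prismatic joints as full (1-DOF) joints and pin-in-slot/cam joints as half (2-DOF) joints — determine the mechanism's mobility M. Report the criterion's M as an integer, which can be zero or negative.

L=1 J1=0 J2=0
add link → L=2 J1=0 J2=0
add link → L=3 J1=0 J2=0
P@0,1 dof=1 J1 → L=3 J1=1 J2=0
add link → L=4 J1=1 J2=0
PS@2,3 dof=2 J2 → L=4 J1=1 J2=1
add link → L=5 J1=1 J2=1
PS@2,1 dof=2 J2 → L=5 J1=1 J2=2
PS@4,2 dof=2 J2 → L=5 J1=1 J2=3
add link → L=6 J1=1 J2=3
PS@2,5 dof=2 J2 → L=6 J1=1 J2=4
add link → L=7 J1=1 J2=4
PS@1,6 dof=2 J2 → L=7 J1=1 J2=5
add link → L=8 J1=1 J2=5
R@0,6 dof=1 J1 → L=8 J1=2 J2=5
P@2,7 dof=1 J1 → L=8 J1=3 J2=5
add link → L=9 J1=3 J2=5
C@7,8 dof=2 J2 → L=9 J1=3 J2=6
P@8,4 dof=1 J1 → L=9 J1=4 J2=6
C@4,7 dof=2 J2 → L=9 J1=4 J2=7
M=3(L−1)−2J1−J2=3·8−2·4−7=9

M = 9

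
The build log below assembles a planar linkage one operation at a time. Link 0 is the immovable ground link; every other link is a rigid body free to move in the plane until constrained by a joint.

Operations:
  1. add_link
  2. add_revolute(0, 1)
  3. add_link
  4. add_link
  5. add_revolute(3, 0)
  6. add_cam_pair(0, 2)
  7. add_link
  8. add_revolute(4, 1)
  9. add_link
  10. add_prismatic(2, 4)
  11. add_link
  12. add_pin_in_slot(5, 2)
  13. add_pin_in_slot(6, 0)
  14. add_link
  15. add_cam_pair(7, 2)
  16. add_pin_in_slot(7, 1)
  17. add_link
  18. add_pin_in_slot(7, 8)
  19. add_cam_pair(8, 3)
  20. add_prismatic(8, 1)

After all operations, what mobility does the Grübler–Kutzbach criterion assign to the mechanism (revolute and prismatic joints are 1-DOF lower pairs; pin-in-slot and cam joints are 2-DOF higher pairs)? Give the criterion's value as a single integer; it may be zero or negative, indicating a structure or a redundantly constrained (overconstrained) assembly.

(L,J1,J2)=(1,0,0); link0 fixed
link1: (2,0,0)
R 0-1 [J1]: (2,1,0)
link2: (3,1,0)
link3: (4,1,0)
R 3-0 [J1]: (4,2,0)
C 0-2 [J2]: (4,2,1)
link4: (5,2,1)
R 4-1 [J1]: (5,3,1)
link5: (6,3,1)
P 2-4 [J1]: (6,4,1)
link6: (7,4,1)
PS 5-2 [J2]: (7,4,2)
PS 6-0 [J2]: (7,4,3)
link7: (8,4,3)
C 7-2 [J2]: (8,4,4)
PS 7-1 [J2]: (8,4,5)
link8: (9,4,5)
PS 7-8 [J2]: (9,4,6)
C 8-3 [J2]: (9,4,7)
P 8-1 [J1]: (9,5,7)
Grübler: 3·8 − 2·5 − 7 = 7

M = 7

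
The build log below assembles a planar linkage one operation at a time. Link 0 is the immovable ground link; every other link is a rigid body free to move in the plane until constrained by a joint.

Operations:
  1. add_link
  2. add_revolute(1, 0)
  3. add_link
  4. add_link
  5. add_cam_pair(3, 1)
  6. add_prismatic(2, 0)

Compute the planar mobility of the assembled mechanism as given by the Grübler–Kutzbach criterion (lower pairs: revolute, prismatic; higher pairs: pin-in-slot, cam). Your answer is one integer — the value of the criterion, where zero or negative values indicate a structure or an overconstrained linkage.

M = 4

[1;0;0] (link 0 is ground)
L+ [2;0;0]
R(1,0)∈J1 [2;1;0]
L+ [3;1;0]
L+ [4;1;0]
C(3,1)∈J2 [4;1;1]
P(2,0)∈J1 [4;2;1]
mobility = 9 − 4 − 1 = 4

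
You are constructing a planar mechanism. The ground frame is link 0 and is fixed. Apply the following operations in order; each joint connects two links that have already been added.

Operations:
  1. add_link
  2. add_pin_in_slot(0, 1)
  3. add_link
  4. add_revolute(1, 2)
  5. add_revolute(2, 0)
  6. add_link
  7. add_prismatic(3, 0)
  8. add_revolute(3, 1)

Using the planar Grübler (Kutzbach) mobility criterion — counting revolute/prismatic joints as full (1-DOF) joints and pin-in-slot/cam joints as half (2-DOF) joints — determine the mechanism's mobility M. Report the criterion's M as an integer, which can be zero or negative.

link 0 = ground. State L|J1|J2 = 1|0|0
+link1  2|0|0
PS(0,1) f=2→J2  2|0|1
+link2  3|0|1
R(1,2) f=1→J1  3|1|1
R(2,0) f=1→J1  3|2|1
+link3  4|2|1
P(3,0) f=1→J1  4|3|1
R(3,1) f=1→J1  4|4|1
M = 3(4−1)−2·4−1 = 9−8−1 = 0

M = 0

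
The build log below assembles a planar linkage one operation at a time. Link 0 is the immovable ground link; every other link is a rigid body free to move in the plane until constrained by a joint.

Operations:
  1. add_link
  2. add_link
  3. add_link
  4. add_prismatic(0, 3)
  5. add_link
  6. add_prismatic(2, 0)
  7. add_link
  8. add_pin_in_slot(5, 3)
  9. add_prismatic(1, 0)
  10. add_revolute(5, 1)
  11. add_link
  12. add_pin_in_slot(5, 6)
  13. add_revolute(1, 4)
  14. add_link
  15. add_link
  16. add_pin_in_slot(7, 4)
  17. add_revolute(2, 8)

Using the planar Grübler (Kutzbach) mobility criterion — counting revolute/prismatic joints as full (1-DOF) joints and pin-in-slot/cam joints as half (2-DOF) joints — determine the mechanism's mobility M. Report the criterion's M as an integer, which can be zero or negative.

(L,J1,J2)=(1,0,0); link0 fixed
link1: (2,0,0)
link2: (3,0,0)
link3: (4,0,0)
P 0-3 [J1]: (4,1,0)
link4: (5,1,0)
P 2-0 [J1]: (5,2,0)
link5: (6,2,0)
PS 5-3 [J2]: (6,2,1)
P 1-0 [J1]: (6,3,1)
R 5-1 [J1]: (6,4,1)
link6: (7,4,1)
PS 5-6 [J2]: (7,4,2)
R 1-4 [J1]: (7,5,2)
link7: (8,5,2)
link8: (9,5,2)
PS 7-4 [J2]: (9,5,3)
R 2-8 [J1]: (9,6,3)
Grübler: 3·8 − 2·6 − 3 = 9

M = 9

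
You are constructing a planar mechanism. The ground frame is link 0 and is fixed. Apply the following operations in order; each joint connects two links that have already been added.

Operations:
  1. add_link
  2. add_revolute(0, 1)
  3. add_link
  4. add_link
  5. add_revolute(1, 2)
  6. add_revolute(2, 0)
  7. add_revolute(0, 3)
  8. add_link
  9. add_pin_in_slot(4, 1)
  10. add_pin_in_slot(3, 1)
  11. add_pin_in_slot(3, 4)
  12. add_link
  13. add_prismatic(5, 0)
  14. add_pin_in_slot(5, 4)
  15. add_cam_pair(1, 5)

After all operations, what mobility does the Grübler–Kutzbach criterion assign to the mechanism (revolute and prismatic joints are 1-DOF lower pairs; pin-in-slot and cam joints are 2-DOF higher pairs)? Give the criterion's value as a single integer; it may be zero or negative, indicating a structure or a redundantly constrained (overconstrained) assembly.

link 0 = ground. State L|J1|J2 = 1|0|0
+link1  2|0|0
R(0,1) f=1→J1  2|1|0
+link2  3|1|0
+link3  4|1|0
R(1,2) f=1→J1  4|2|0
R(2,0) f=1→J1  4|3|0
R(0,3) f=1→J1  4|4|0
+link4  5|4|0
PS(4,1) f=2→J2  5|4|1
PS(3,1) f=2→J2  5|4|2
PS(3,4) f=2→J2  5|4|3
+link5  6|4|3
P(5,0) f=1→J1  6|5|3
PS(5,4) f=2→J2  6|5|4
C(1,5) f=2→J2  6|5|5
M = 3(6−1)−2·5−5 = 15−10−5 = 0

M = 0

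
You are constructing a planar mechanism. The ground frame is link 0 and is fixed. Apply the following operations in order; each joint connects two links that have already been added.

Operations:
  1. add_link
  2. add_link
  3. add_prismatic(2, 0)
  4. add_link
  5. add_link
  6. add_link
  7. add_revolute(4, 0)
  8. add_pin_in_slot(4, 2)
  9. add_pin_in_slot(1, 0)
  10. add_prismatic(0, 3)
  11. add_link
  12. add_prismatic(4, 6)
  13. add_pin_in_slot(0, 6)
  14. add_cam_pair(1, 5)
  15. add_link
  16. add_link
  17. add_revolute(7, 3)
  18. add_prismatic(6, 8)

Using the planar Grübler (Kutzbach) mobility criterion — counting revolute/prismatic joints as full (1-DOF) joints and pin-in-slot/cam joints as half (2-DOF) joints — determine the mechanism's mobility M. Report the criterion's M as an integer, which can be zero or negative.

M = 8

L=1 J1=0 J2=0
add link → L=2 J1=0 J2=0
add link → L=3 J1=0 J2=0
P@2,0 dof=1 J1 → L=3 J1=1 J2=0
add link → L=4 J1=1 J2=0
add link → L=5 J1=1 J2=0
add link → L=6 J1=1 J2=0
R@4,0 dof=1 J1 → L=6 J1=2 J2=0
PS@4,2 dof=2 J2 → L=6 J1=2 J2=1
PS@1,0 dof=2 J2 → L=6 J1=2 J2=2
P@0,3 dof=1 J1 → L=6 J1=3 J2=2
add link → L=7 J1=3 J2=2
P@4,6 dof=1 J1 → L=7 J1=4 J2=2
PS@0,6 dof=2 J2 → L=7 J1=4 J2=3
C@1,5 dof=2 J2 → L=7 J1=4 J2=4
add link → L=8 J1=4 J2=4
add link → L=9 J1=4 J2=4
R@7,3 dof=1 J1 → L=9 J1=5 J2=4
P@6,8 dof=1 J1 → L=9 J1=6 J2=4
M=3(L−1)−2J1−J2=3·8−2·6−4=8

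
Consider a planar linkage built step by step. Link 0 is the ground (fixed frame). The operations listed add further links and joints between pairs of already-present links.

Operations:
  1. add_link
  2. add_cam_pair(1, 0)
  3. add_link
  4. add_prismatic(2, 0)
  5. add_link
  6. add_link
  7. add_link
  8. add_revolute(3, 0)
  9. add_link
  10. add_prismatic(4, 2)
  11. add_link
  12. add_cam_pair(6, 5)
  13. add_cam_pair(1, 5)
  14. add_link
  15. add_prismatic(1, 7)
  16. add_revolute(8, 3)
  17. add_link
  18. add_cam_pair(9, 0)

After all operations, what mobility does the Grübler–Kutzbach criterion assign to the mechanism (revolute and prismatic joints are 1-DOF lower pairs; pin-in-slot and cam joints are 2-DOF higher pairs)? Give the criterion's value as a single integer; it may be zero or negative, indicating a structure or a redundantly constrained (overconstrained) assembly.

L=1 J1=0 J2=0
add link → L=2 J1=0 J2=0
C@1,0 dof=2 J2 → L=2 J1=0 J2=1
add link → L=3 J1=0 J2=1
P@2,0 dof=1 J1 → L=3 J1=1 J2=1
add link → L=4 J1=1 J2=1
add link → L=5 J1=1 J2=1
add link → L=6 J1=1 J2=1
R@3,0 dof=1 J1 → L=6 J1=2 J2=1
add link → L=7 J1=2 J2=1
P@4,2 dof=1 J1 → L=7 J1=3 J2=1
add link → L=8 J1=3 J2=1
C@6,5 dof=2 J2 → L=8 J1=3 J2=2
C@1,5 dof=2 J2 → L=8 J1=3 J2=3
add link → L=9 J1=3 J2=3
P@1,7 dof=1 J1 → L=9 J1=4 J2=3
R@8,3 dof=1 J1 → L=9 J1=5 J2=3
add link → L=10 J1=5 J2=3
C@9,0 dof=2 J2 → L=10 J1=5 J2=4
M=3(L−1)−2J1−J2=3·9−2·5−4=13

M = 13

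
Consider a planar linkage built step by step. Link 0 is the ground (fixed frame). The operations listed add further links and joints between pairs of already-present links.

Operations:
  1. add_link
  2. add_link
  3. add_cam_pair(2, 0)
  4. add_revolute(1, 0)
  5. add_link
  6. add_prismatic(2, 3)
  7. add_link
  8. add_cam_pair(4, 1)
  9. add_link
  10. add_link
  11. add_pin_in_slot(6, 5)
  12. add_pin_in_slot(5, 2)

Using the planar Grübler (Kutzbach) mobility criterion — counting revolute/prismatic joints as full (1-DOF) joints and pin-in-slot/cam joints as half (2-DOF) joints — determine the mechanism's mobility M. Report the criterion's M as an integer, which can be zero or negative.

M = 10

[1;0;0] (link 0 is ground)
L+ [2;0;0]
L+ [3;0;0]
C(2,0)∈J2 [3;0;1]
R(1,0)∈J1 [3;1;1]
L+ [4;1;1]
P(2,3)∈J1 [4;2;1]
L+ [5;2;1]
C(4,1)∈J2 [5;2;2]
L+ [6;2;2]
L+ [7;2;2]
PS(6,5)∈J2 [7;2;3]
PS(5,2)∈J2 [7;2;4]
mobility = 18 − 4 − 4 = 10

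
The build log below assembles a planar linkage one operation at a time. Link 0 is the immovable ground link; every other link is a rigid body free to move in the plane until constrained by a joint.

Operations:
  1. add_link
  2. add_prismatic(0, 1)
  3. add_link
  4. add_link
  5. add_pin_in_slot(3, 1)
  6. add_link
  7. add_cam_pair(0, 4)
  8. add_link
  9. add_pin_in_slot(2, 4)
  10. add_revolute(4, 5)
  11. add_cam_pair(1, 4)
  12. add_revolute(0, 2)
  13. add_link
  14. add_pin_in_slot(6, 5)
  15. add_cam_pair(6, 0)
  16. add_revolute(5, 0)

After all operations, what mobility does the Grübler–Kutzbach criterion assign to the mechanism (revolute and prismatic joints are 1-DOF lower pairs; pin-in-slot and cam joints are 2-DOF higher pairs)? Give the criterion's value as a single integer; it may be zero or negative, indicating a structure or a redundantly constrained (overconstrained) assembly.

M = 4

ground; <1,0,0>
#1 <2,0,0>
P:0↔1 J1 <2,1,0>
#2 <3,1,0>
#3 <4,1,0>
PS:3↔1 J2 <4,1,1>
#4 <5,1,1>
C:0↔4 J2 <5,1,2>
#5 <6,1,2>
PS:2↔4 J2 <6,1,3>
R:4↔5 J1 <6,2,3>
C:1↔4 J2 <6,2,4>
R:0↔2 J1 <6,3,4>
#6 <7,3,4>
PS:6↔5 J2 <7,3,5>
C:6↔0 J2 <7,3,6>
R:5↔0 J1 <7,4,6>
3×6 − 2×4 − 1×6 = 4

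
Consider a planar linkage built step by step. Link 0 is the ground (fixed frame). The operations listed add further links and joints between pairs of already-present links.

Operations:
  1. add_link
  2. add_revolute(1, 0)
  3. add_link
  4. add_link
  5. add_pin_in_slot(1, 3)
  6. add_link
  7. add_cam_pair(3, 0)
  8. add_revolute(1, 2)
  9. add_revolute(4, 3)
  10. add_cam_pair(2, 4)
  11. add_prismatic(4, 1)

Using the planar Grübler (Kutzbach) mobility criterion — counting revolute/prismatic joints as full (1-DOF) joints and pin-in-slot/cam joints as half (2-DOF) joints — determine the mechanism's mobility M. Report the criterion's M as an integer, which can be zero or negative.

link 0 = ground. State L|J1|J2 = 1|0|0
+link1  2|0|0
R(1,0) f=1→J1  2|1|0
+link2  3|1|0
+link3  4|1|0
PS(1,3) f=2→J2  4|1|1
+link4  5|1|1
C(3,0) f=2→J2  5|1|2
R(1,2) f=1→J1  5|2|2
R(4,3) f=1→J1  5|3|2
C(2,4) f=2→J2  5|3|3
P(4,1) f=1→J1  5|4|3
M = 3(5−1)−2·4−3 = 12−8−3 = 1

M = 1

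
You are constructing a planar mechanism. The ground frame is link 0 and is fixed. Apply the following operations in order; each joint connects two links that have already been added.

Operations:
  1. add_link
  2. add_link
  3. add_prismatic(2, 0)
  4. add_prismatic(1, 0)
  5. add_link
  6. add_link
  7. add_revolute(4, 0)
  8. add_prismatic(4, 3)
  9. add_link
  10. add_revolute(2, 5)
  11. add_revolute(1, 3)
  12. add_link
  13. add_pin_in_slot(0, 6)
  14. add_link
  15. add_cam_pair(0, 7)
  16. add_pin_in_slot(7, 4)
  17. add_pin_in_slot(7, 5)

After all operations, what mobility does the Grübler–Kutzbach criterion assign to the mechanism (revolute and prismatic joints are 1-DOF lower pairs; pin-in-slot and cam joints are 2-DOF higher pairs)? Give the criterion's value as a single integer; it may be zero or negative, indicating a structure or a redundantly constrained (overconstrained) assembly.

M = 5

ground; <1,0,0>
#1 <2,0,0>
#2 <3,0,0>
P:2↔0 J1 <3,1,0>
P:1↔0 J1 <3,2,0>
#3 <4,2,0>
#4 <5,2,0>
R:4↔0 J1 <5,3,0>
P:4↔3 J1 <5,4,0>
#5 <6,4,0>
R:2↔5 J1 <6,5,0>
R:1↔3 J1 <6,6,0>
#6 <7,6,0>
PS:0↔6 J2 <7,6,1>
#7 <8,6,1>
C:0↔7 J2 <8,6,2>
PS:7↔4 J2 <8,6,3>
PS:7↔5 J2 <8,6,4>
3×7 − 2×6 − 1×4 = 5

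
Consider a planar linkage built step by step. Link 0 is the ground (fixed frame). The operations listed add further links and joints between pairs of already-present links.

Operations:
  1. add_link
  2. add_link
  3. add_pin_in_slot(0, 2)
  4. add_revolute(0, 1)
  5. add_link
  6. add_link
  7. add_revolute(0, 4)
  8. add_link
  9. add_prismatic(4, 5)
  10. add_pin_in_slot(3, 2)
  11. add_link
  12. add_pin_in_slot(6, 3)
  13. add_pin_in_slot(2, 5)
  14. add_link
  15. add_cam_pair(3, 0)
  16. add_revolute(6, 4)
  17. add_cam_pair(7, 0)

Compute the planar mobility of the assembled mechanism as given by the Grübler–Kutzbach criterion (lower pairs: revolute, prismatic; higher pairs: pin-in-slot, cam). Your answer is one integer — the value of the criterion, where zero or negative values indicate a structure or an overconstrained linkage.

M = 7

[1;0;0] (link 0 is ground)
L+ [2;0;0]
L+ [3;0;0]
PS(0,2)∈J2 [3;0;1]
R(0,1)∈J1 [3;1;1]
L+ [4;1;1]
L+ [5;1;1]
R(0,4)∈J1 [5;2;1]
L+ [6;2;1]
P(4,5)∈J1 [6;3;1]
PS(3,2)∈J2 [6;3;2]
L+ [7;3;2]
PS(6,3)∈J2 [7;3;3]
PS(2,5)∈J2 [7;3;4]
L+ [8;3;4]
C(3,0)∈J2 [8;3;5]
R(6,4)∈J1 [8;4;5]
C(7,0)∈J2 [8;4;6]
mobility = 21 − 8 − 6 = 7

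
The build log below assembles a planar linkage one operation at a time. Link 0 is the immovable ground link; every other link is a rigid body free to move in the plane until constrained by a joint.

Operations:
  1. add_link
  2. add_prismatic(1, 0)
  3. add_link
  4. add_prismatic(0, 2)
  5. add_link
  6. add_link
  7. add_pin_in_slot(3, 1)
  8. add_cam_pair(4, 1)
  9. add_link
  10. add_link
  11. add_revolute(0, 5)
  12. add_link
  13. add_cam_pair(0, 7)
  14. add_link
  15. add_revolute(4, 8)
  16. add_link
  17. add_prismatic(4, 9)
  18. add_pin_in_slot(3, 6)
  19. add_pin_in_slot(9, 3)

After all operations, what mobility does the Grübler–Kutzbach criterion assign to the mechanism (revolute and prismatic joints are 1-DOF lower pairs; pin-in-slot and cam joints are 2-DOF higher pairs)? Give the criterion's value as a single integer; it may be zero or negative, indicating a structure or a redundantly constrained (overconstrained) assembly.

link 0 = ground. State L|J1|J2 = 1|0|0
+link1  2|0|0
P(1,0) f=1→J1  2|1|0
+link2  3|1|0
P(0,2) f=1→J1  3|2|0
+link3  4|2|0
+link4  5|2|0
PS(3,1) f=2→J2  5|2|1
C(4,1) f=2→J2  5|2|2
+link5  6|2|2
+link6  7|2|2
R(0,5) f=1→J1  7|3|2
+link7  8|3|2
C(0,7) f=2→J2  8|3|3
+link8  9|3|3
R(4,8) f=1→J1  9|4|3
+link9  10|4|3
P(4,9) f=1→J1  10|5|3
PS(3,6) f=2→J2  10|5|4
PS(9,3) f=2→J2  10|5|5
M = 3(10−1)−2·5−5 = 27−10−5 = 12

M = 12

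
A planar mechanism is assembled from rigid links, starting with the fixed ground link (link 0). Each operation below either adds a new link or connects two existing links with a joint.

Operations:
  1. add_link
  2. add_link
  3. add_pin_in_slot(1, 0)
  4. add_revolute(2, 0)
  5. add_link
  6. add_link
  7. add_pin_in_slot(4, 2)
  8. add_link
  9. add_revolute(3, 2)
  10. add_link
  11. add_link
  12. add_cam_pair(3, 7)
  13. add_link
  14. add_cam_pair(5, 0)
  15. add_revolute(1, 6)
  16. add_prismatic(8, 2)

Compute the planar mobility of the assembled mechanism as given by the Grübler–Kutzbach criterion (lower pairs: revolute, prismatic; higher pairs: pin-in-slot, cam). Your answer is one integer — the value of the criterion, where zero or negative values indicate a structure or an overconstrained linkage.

(L,J1,J2)=(1,0,0); link0 fixed
link1: (2,0,0)
link2: (3,0,0)
PS 1-0 [J2]: (3,0,1)
R 2-0 [J1]: (3,1,1)
link3: (4,1,1)
link4: (5,1,1)
PS 4-2 [J2]: (5,1,2)
link5: (6,1,2)
R 3-2 [J1]: (6,2,2)
link6: (7,2,2)
link7: (8,2,2)
C 3-7 [J2]: (8,2,3)
link8: (9,2,3)
C 5-0 [J2]: (9,2,4)
R 1-6 [J1]: (9,3,4)
P 8-2 [J1]: (9,4,4)
Grübler: 3·8 − 2·4 − 4 = 12

M = 12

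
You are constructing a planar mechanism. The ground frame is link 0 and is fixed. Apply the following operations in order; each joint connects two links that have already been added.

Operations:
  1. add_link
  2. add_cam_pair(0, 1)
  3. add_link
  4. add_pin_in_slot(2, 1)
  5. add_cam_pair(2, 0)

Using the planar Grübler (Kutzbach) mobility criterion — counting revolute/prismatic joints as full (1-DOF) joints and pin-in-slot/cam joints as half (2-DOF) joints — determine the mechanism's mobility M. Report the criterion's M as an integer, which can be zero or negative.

M = 3

L=1 J1=0 J2=0
add link → L=2 J1=0 J2=0
C@0,1 dof=2 J2 → L=2 J1=0 J2=1
add link → L=3 J1=0 J2=1
PS@2,1 dof=2 J2 → L=3 J1=0 J2=2
C@2,0 dof=2 J2 → L=3 J1=0 J2=3
M=3(L−1)−2J1−J2=3·2−2·0−3=3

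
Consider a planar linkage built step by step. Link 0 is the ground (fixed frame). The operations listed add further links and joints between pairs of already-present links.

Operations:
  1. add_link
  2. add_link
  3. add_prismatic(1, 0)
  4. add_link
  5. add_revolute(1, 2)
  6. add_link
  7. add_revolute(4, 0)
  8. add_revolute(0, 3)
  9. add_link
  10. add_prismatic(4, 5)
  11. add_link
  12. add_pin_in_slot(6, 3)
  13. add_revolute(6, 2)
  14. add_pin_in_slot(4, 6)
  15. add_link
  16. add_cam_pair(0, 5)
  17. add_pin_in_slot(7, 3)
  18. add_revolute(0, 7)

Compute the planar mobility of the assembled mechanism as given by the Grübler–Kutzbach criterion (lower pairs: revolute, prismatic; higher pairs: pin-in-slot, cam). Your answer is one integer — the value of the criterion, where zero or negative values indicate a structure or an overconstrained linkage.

M = 3

ground; <1,0,0>
#1 <2,0,0>
#2 <3,0,0>
P:1↔0 J1 <3,1,0>
#3 <4,1,0>
R:1↔2 J1 <4,2,0>
#4 <5,2,0>
R:4↔0 J1 <5,3,0>
R:0↔3 J1 <5,4,0>
#5 <6,4,0>
P:4↔5 J1 <6,5,0>
#6 <7,5,0>
PS:6↔3 J2 <7,5,1>
R:6↔2 J1 <7,6,1>
PS:4↔6 J2 <7,6,2>
#7 <8,6,2>
C:0↔5 J2 <8,6,3>
PS:7↔3 J2 <8,6,4>
R:0↔7 J1 <8,7,4>
3×7 − 2×7 − 1×4 = 3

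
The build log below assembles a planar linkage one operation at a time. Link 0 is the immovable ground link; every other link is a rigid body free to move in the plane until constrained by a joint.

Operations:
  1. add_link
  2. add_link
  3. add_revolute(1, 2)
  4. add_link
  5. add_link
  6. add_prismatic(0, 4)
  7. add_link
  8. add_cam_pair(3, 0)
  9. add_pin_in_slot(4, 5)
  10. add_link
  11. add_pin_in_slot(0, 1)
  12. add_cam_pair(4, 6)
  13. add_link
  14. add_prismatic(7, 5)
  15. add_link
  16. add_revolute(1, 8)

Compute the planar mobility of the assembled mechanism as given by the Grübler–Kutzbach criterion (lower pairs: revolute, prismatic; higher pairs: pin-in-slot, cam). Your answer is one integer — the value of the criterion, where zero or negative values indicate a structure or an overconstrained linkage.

[1;0;0] (link 0 is ground)
L+ [2;0;0]
L+ [3;0;0]
R(1,2)∈J1 [3;1;0]
L+ [4;1;0]
L+ [5;1;0]
P(0,4)∈J1 [5;2;0]
L+ [6;2;0]
C(3,0)∈J2 [6;2;1]
PS(4,5)∈J2 [6;2;2]
L+ [7;2;2]
PS(0,1)∈J2 [7;2;3]
C(4,6)∈J2 [7;2;4]
L+ [8;2;4]
P(7,5)∈J1 [8;3;4]
L+ [9;3;4]
R(1,8)∈J1 [9;4;4]
mobility = 24 − 8 − 4 = 12

M = 12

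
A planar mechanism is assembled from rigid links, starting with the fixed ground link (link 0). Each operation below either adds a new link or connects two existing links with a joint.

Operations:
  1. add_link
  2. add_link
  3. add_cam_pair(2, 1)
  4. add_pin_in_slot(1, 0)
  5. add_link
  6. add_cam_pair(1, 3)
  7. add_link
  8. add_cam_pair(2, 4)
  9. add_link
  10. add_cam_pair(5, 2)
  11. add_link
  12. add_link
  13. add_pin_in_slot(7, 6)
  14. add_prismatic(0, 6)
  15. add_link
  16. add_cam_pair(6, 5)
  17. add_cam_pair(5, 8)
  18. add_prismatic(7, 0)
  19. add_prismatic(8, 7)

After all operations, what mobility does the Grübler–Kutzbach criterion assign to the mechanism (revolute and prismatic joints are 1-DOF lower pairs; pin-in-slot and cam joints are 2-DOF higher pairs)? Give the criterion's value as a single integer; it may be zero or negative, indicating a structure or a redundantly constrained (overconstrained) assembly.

L=1 J1=0 J2=0
add link → L=2 J1=0 J2=0
add link → L=3 J1=0 J2=0
C@2,1 dof=2 J2 → L=3 J1=0 J2=1
PS@1,0 dof=2 J2 → L=3 J1=0 J2=2
add link → L=4 J1=0 J2=2
C@1,3 dof=2 J2 → L=4 J1=0 J2=3
add link → L=5 J1=0 J2=3
C@2,4 dof=2 J2 → L=5 J1=0 J2=4
add link → L=6 J1=0 J2=4
C@5,2 dof=2 J2 → L=6 J1=0 J2=5
add link → L=7 J1=0 J2=5
add link → L=8 J1=0 J2=5
PS@7,6 dof=2 J2 → L=8 J1=0 J2=6
P@0,6 dof=1 J1 → L=8 J1=1 J2=6
add link → L=9 J1=1 J2=6
C@6,5 dof=2 J2 → L=9 J1=1 J2=7
C@5,8 dof=2 J2 → L=9 J1=1 J2=8
P@7,0 dof=1 J1 → L=9 J1=2 J2=8
P@8,7 dof=1 J1 → L=9 J1=3 J2=8
M=3(L−1)−2J1−J2=3·8−2·3−8=10

M = 10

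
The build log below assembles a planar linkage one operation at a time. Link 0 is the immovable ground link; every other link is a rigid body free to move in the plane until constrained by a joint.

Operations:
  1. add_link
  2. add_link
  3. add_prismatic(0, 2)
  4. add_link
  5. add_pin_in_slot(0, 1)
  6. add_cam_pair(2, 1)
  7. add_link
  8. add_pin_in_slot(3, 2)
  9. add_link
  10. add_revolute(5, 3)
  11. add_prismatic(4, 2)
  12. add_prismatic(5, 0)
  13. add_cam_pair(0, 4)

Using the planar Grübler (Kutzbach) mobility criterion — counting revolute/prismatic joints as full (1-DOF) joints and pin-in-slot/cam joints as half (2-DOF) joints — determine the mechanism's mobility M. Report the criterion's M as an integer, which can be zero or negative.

M = 3

[1;0;0] (link 0 is ground)
L+ [2;0;0]
L+ [3;0;0]
P(0,2)∈J1 [3;1;0]
L+ [4;1;0]
PS(0,1)∈J2 [4;1;1]
C(2,1)∈J2 [4;1;2]
L+ [5;1;2]
PS(3,2)∈J2 [5;1;3]
L+ [6;1;3]
R(5,3)∈J1 [6;2;3]
P(4,2)∈J1 [6;3;3]
P(5,0)∈J1 [6;4;3]
C(0,4)∈J2 [6;4;4]
mobility = 15 − 8 − 4 = 3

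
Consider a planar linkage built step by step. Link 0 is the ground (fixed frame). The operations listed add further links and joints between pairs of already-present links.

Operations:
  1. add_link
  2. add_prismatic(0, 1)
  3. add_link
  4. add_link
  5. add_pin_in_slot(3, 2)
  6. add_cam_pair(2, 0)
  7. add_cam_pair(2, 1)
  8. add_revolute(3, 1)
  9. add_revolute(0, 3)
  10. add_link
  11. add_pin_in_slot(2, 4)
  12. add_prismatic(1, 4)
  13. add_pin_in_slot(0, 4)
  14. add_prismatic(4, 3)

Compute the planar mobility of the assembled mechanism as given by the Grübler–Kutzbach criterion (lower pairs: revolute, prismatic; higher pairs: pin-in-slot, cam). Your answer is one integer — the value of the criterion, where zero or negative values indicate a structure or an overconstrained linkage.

M = -3

(L,J1,J2)=(1,0,0); link0 fixed
link1: (2,0,0)
P 0-1 [J1]: (2,1,0)
link2: (3,1,0)
link3: (4,1,0)
PS 3-2 [J2]: (4,1,1)
C 2-0 [J2]: (4,1,2)
C 2-1 [J2]: (4,1,3)
R 3-1 [J1]: (4,2,3)
R 0-3 [J1]: (4,3,3)
link4: (5,3,3)
PS 2-4 [J2]: (5,3,4)
P 1-4 [J1]: (5,4,4)
PS 0-4 [J2]: (5,4,5)
P 4-3 [J1]: (5,5,5)
Grübler: 3·4 − 2·5 − 5 = -3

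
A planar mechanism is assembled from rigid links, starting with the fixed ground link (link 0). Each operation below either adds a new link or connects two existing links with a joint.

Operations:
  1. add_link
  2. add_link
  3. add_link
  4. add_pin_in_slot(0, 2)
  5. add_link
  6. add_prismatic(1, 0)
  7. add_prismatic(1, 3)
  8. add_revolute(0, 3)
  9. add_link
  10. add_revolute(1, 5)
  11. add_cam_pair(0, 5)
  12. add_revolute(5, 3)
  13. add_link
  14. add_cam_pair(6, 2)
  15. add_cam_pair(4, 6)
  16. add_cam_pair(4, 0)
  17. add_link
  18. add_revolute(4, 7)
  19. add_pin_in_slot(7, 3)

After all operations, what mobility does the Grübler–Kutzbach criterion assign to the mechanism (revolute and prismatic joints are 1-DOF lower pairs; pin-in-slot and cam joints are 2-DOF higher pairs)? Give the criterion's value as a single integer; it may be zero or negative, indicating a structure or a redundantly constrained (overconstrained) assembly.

M = 3

[1;0;0] (link 0 is ground)
L+ [2;0;0]
L+ [3;0;0]
L+ [4;0;0]
PS(0,2)∈J2 [4;0;1]
L+ [5;0;1]
P(1,0)∈J1 [5;1;1]
P(1,3)∈J1 [5;2;1]
R(0,3)∈J1 [5;3;1]
L+ [6;3;1]
R(1,5)∈J1 [6;4;1]
C(0,5)∈J2 [6;4;2]
R(5,3)∈J1 [6;5;2]
L+ [7;5;2]
C(6,2)∈J2 [7;5;3]
C(4,6)∈J2 [7;5;4]
C(4,0)∈J2 [7;5;5]
L+ [8;5;5]
R(4,7)∈J1 [8;6;5]
PS(7,3)∈J2 [8;6;6]
mobility = 21 − 12 − 6 = 3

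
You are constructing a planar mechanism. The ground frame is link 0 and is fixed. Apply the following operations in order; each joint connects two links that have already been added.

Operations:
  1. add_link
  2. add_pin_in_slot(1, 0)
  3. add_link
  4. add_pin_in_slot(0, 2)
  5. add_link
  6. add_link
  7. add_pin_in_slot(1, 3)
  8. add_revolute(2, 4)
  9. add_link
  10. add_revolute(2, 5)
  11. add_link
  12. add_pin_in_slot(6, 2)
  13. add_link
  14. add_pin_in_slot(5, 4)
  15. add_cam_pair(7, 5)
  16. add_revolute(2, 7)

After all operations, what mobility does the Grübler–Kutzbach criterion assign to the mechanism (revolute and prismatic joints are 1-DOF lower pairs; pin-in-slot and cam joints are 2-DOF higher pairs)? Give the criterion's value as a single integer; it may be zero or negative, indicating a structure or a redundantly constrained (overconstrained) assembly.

M = 9

(L,J1,J2)=(1,0,0); link0 fixed
link1: (2,0,0)
PS 1-0 [J2]: (2,0,1)
link2: (3,0,1)
PS 0-2 [J2]: (3,0,2)
link3: (4,0,2)
link4: (5,0,2)
PS 1-3 [J2]: (5,0,3)
R 2-4 [J1]: (5,1,3)
link5: (6,1,3)
R 2-5 [J1]: (6,2,3)
link6: (7,2,3)
PS 6-2 [J2]: (7,2,4)
link7: (8,2,4)
PS 5-4 [J2]: (8,2,5)
C 7-5 [J2]: (8,2,6)
R 2-7 [J1]: (8,3,6)
Grübler: 3·7 − 2·3 − 6 = 9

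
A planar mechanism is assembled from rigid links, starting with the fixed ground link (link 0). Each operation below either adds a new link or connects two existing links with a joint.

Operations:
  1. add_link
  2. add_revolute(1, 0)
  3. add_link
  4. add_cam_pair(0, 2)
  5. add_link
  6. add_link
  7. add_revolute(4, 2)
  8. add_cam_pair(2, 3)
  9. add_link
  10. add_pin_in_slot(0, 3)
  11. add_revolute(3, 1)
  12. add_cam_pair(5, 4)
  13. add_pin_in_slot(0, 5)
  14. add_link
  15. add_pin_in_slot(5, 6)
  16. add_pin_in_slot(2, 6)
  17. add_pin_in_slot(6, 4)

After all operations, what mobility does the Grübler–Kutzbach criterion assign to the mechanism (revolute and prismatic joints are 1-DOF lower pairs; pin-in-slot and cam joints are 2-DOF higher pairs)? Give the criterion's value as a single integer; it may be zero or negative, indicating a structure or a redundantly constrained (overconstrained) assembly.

[1;0;0] (link 0 is ground)
L+ [2;0;0]
R(1,0)∈J1 [2;1;0]
L+ [3;1;0]
C(0,2)∈J2 [3;1;1]
L+ [4;1;1]
L+ [5;1;1]
R(4,2)∈J1 [5;2;1]
C(2,3)∈J2 [5;2;2]
L+ [6;2;2]
PS(0,3)∈J2 [6;2;3]
R(3,1)∈J1 [6;3;3]
C(5,4)∈J2 [6;3;4]
PS(0,5)∈J2 [6;3;5]
L+ [7;3;5]
PS(5,6)∈J2 [7;3;6]
PS(2,6)∈J2 [7;3;7]
PS(6,4)∈J2 [7;3;8]
mobility = 18 − 6 − 8 = 4

M = 4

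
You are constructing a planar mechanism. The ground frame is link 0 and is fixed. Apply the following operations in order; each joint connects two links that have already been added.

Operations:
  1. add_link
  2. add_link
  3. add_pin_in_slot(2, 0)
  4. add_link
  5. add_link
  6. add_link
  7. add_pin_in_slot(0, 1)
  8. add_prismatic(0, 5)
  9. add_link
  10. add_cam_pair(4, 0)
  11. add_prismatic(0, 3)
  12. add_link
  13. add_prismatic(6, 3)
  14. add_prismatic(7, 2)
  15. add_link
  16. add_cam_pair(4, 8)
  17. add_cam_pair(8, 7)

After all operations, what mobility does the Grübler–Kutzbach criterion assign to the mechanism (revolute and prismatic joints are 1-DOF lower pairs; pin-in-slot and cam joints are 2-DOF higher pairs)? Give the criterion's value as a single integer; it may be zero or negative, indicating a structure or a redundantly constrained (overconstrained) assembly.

link 0 = ground. State L|J1|J2 = 1|0|0
+link1  2|0|0
+link2  3|0|0
PS(2,0) f=2→J2  3|0|1
+link3  4|0|1
+link4  5|0|1
+link5  6|0|1
PS(0,1) f=2→J2  6|0|2
P(0,5) f=1→J1  6|1|2
+link6  7|1|2
C(4,0) f=2→J2  7|1|3
P(0,3) f=1→J1  7|2|3
+link7  8|2|3
P(6,3) f=1→J1  8|3|3
P(7,2) f=1→J1  8|4|3
+link8  9|4|3
C(4,8) f=2→J2  9|4|4
C(8,7) f=2→J2  9|4|5
M = 3(9−1)−2·4−5 = 24−8−5 = 11

M = 11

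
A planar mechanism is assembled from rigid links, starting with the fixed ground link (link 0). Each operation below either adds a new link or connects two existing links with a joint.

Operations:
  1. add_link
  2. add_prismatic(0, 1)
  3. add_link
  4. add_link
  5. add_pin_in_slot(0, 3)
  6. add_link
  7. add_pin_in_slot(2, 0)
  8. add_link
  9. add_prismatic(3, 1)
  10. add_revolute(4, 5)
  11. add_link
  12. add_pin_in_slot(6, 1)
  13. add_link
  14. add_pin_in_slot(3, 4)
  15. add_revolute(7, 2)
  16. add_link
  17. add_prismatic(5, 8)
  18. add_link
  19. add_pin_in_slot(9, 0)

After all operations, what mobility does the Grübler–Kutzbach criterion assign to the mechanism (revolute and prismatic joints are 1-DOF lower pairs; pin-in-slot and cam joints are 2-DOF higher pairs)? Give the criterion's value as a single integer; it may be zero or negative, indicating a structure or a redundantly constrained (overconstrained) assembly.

L=1 J1=0 J2=0
add link → L=2 J1=0 J2=0
P@0,1 dof=1 J1 → L=2 J1=1 J2=0
add link → L=3 J1=1 J2=0
add link → L=4 J1=1 J2=0
PS@0,3 dof=2 J2 → L=4 J1=1 J2=1
add link → L=5 J1=1 J2=1
PS@2,0 dof=2 J2 → L=5 J1=1 J2=2
add link → L=6 J1=1 J2=2
P@3,1 dof=1 J1 → L=6 J1=2 J2=2
R@4,5 dof=1 J1 → L=6 J1=3 J2=2
add link → L=7 J1=3 J2=2
PS@6,1 dof=2 J2 → L=7 J1=3 J2=3
add link → L=8 J1=3 J2=3
PS@3,4 dof=2 J2 → L=8 J1=3 J2=4
R@7,2 dof=1 J1 → L=8 J1=4 J2=4
add link → L=9 J1=4 J2=4
P@5,8 dof=1 J1 → L=9 J1=5 J2=4
add link → L=10 J1=5 J2=4
PS@9,0 dof=2 J2 → L=10 J1=5 J2=5
M=3(L−1)−2J1−J2=3·9−2·5−5=12

M = 12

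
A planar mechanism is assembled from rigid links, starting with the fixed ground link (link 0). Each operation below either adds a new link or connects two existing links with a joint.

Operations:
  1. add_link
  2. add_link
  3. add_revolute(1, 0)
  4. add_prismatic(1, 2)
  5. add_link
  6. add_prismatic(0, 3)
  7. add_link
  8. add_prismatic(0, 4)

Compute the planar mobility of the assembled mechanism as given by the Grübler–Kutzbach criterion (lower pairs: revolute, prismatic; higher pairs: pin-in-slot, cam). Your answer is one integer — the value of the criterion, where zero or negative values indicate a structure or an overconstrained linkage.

(L,J1,J2)=(1,0,0); link0 fixed
link1: (2,0,0)
link2: (3,0,0)
R 1-0 [J1]: (3,1,0)
P 1-2 [J1]: (3,2,0)
link3: (4,2,0)
P 0-3 [J1]: (4,3,0)
link4: (5,3,0)
P 0-4 [J1]: (5,4,0)
Grübler: 3·4 − 2·4 − 0 = 4

M = 4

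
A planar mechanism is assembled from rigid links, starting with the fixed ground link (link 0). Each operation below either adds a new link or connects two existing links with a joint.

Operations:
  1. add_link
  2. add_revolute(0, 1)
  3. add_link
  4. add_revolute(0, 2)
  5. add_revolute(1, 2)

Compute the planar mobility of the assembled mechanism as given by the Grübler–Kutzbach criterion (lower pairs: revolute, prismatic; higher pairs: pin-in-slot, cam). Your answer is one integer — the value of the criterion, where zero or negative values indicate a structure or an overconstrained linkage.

M = 0

[1;0;0] (link 0 is ground)
L+ [2;0;0]
R(0,1)∈J1 [2;1;0]
L+ [3;1;0]
R(0,2)∈J1 [3;2;0]
R(1,2)∈J1 [3;3;0]
mobility = 6 − 6 − 0 = 0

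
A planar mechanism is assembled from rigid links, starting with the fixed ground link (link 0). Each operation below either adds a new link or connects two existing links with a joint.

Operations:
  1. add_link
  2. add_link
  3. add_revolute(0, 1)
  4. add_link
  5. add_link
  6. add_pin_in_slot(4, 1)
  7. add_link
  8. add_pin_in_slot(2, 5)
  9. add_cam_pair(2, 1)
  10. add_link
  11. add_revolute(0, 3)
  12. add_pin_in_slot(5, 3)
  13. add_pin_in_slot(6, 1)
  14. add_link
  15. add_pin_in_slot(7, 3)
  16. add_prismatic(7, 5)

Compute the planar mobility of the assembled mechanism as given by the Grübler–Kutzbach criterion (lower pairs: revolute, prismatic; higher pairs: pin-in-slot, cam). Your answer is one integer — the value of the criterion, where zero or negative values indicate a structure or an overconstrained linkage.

M = 9

link 0 = ground. State L|J1|J2 = 1|0|0
+link1  2|0|0
+link2  3|0|0
R(0,1) f=1→J1  3|1|0
+link3  4|1|0
+link4  5|1|0
PS(4,1) f=2→J2  5|1|1
+link5  6|1|1
PS(2,5) f=2→J2  6|1|2
C(2,1) f=2→J2  6|1|3
+link6  7|1|3
R(0,3) f=1→J1  7|2|3
PS(5,3) f=2→J2  7|2|4
PS(6,1) f=2→J2  7|2|5
+link7  8|2|5
PS(7,3) f=2→J2  8|2|6
P(7,5) f=1→J1  8|3|6
M = 3(8−1)−2·3−6 = 21−6−6 = 9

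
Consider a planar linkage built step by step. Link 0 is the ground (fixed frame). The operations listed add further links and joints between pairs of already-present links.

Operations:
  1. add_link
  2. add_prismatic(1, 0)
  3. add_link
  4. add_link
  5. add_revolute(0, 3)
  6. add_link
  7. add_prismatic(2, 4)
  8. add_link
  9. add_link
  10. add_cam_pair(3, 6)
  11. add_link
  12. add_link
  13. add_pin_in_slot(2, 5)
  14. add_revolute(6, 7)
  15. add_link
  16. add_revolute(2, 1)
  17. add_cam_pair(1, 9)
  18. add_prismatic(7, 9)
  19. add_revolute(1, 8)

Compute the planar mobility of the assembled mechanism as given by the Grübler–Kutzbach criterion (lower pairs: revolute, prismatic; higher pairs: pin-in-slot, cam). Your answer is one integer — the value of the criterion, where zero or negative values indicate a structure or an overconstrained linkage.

M = 10

L=1 J1=0 J2=0
add link → L=2 J1=0 J2=0
P@1,0 dof=1 J1 → L=2 J1=1 J2=0
add link → L=3 J1=1 J2=0
add link → L=4 J1=1 J2=0
R@0,3 dof=1 J1 → L=4 J1=2 J2=0
add link → L=5 J1=2 J2=0
P@2,4 dof=1 J1 → L=5 J1=3 J2=0
add link → L=6 J1=3 J2=0
add link → L=7 J1=3 J2=0
C@3,6 dof=2 J2 → L=7 J1=3 J2=1
add link → L=8 J1=3 J2=1
add link → L=9 J1=3 J2=1
PS@2,5 dof=2 J2 → L=9 J1=3 J2=2
R@6,7 dof=1 J1 → L=9 J1=4 J2=2
add link → L=10 J1=4 J2=2
R@2,1 dof=1 J1 → L=10 J1=5 J2=2
C@1,9 dof=2 J2 → L=10 J1=5 J2=3
P@7,9 dof=1 J1 → L=10 J1=6 J2=3
R@1,8 dof=1 J1 → L=10 J1=7 J2=3
M=3(L−1)−2J1−J2=3·9−2·7−3=10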